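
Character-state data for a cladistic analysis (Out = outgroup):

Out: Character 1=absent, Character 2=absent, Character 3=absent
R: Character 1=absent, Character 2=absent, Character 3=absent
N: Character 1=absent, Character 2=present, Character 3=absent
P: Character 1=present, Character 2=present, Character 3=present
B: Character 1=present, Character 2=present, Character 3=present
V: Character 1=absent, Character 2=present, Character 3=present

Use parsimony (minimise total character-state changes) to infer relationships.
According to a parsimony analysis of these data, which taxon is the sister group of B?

P

The outgroup has state 'absent' for every character, so 'present' is the derived state throughout.
Character 1 (derived state 'present') is shared by B and P — a synapomorphy uniting that clade.
Character 2: derived state 'present' in B, N, P, and V only — synapomorphy for {B, N, P, V}.
Character 3: derived state 'present' in B, P, and V only — synapomorphy for {B, P, V}.
Most parsimonious ingroup topology: (R,(N,((P,B),V))).
B and P form a cherry on this tree, so they are sister taxa.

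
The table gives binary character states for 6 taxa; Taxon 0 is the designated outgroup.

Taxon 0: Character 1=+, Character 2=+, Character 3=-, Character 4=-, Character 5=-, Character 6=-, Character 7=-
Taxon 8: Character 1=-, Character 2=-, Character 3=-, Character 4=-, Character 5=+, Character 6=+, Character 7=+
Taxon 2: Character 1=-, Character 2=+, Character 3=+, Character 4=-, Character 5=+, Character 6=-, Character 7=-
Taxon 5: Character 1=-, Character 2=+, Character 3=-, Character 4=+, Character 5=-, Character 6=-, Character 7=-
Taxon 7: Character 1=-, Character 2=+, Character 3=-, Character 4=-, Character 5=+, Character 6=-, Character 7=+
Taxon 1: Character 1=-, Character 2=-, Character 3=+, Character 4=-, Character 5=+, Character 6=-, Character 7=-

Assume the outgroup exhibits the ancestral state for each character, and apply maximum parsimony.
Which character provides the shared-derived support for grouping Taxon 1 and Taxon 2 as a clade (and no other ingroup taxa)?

Character 3

Character polarity is set by the outgroup: the derived state is whichever differs from the outgroup's state, so for Character 1, Character 2 the derived state is '-', and for the remaining characters it is '+'.
All ingroup taxa share the derived state '-' for Character 1; it defines the ingroup but does not resolve relationships within it.
Character 2 groups Taxon 1 and Taxon 8, which is incompatible with the clades supported by the remaining characters; treating it as convergent (homoplasy) costs fewer steps than any alternative tree.
Only Taxon 1 and Taxon 2 show the derived state '+' for Character 3, supporting them as a clade.
Character 4 (derived state '+') is unique to Taxon 5 (autapomorphy; uninformative for grouping).
Only Taxon 1, Taxon 2, Taxon 7, and Taxon 8 show the derived state '+' for Character 5, supporting them as a clade.
Character 6: derived state '+' in Taxon 8 only — an autapomorphy, so it tells us nothing about relationships among taxa.
Only Taxon 7 and Taxon 8 show the derived state '+' for Character 7, supporting them as a clade.
Most parsimonious ingroup topology: (((Taxon 8,Taxon 7),(Taxon 2,Taxon 1)),Taxon 5).
The clade {Taxon 1, Taxon 2} is supported by Character 3: its derived state '+' occurs in exactly those taxa and in no other taxon (including the outgroup).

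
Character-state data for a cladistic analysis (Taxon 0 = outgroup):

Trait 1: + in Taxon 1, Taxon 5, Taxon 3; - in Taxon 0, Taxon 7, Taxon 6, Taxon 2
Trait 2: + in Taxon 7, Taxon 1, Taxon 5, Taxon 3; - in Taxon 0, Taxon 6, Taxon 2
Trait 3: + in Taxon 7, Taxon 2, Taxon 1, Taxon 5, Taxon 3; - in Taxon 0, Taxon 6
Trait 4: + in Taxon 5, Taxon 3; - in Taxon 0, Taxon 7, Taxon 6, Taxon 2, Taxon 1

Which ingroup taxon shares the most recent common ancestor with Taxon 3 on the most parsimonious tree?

The outgroup has state '-' for every character, so '+' is the derived state throughout.
Trait 1: derived state '+' in Taxon 1, Taxon 3, and Taxon 5 only — synapomorphy for {Taxon 1, Taxon 3, Taxon 5}.
Trait 2: derived state '+' in Taxon 1, Taxon 3, Taxon 5, and Taxon 7 only — synapomorphy for {Taxon 1, Taxon 3, Taxon 5, Taxon 7}.
Only Taxon 1, Taxon 2, Taxon 3, Taxon 5, and Taxon 7 show the derived state '+' for Trait 3, supporting them as a clade.
Only Taxon 3 and Taxon 5 show the derived state '+' for Trait 4, supporting them as a clade.
Most parsimonious ingroup topology: (((Taxon 7,(Taxon 1,(Taxon 5,Taxon 3))),Taxon 2),Taxon 6).
Taxon 3 and Taxon 5 form a cherry on this tree, so they are sister taxa.

Taxon 5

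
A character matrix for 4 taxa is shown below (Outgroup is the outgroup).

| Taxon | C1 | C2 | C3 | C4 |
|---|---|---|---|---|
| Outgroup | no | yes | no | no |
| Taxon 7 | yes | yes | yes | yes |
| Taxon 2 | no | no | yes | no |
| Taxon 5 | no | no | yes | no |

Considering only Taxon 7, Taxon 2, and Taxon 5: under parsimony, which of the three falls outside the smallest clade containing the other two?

Taxon 7

Character polarity is set by the outgroup: the derived state is whichever differs from the outgroup's state, so for C2 the derived state is 'no', and for the remaining characters it is 'yes'.
C1 (derived state 'yes') is unique to Taxon 7 (autapomorphy; uninformative for grouping).
Only Taxon 2 and Taxon 5 show the derived state 'no' for C2, supporting them as a clade.
C3 (derived state 'yes') is shared by all ingroup taxa — unites the whole ingroup.
C4 (derived state 'yes') is unique to Taxon 7 (autapomorphy; uninformative for grouping).
Most parsimonious ingroup topology: (Taxon 7,(Taxon 2,Taxon 5)).
Taxon 5 and Taxon 2 share a more recent common ancestor with each other than either does with Taxon 7, so Taxon 7 is the least closely related of the three.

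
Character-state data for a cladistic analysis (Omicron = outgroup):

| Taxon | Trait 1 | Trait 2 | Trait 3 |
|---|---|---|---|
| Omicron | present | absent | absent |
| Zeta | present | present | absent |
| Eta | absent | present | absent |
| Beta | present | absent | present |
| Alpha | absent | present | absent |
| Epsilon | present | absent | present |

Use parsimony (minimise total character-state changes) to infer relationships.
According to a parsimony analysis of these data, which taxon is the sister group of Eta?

Alpha

Character polarity is set by the outgroup: the derived state is whichever differs from the outgroup's state, so for Trait 1 the derived state is 'absent', and for the remaining characters it is 'present'.
Trait 1 (derived state 'absent') is shared by Alpha and Eta — a synapomorphy uniting that clade.
Only Alpha, Eta, and Zeta show the derived state 'present' for Trait 2, supporting them as a clade.
Trait 3 (derived state 'present') is shared by Beta and Epsilon — a synapomorphy uniting that clade.
Most parsimonious ingroup topology: ((Zeta,(Eta,Alpha)),(Beta,Epsilon)).
Eta and Alpha form a cherry on this tree, so they are sister taxa.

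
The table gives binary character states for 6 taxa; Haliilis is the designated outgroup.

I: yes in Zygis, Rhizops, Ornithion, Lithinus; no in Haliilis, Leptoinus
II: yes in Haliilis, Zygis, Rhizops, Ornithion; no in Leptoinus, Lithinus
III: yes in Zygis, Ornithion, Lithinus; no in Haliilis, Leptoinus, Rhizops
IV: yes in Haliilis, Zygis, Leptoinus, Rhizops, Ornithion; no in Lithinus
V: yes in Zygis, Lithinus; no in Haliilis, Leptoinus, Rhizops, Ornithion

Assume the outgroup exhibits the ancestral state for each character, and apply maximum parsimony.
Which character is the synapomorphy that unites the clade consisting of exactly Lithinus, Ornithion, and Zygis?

Character polarity is set by the outgroup: the derived state is whichever differs from the outgroup's state, so for II, IV the derived state is 'no', and for the remaining characters it is 'yes'.
I: derived state 'yes' in Lithinus, Ornithion, Rhizops, and Zygis only — synapomorphy for {Lithinus, Ornithion, Rhizops, Zygis}.
II groups Leptoinus and Lithinus, which is incompatible with the clades supported by the remaining characters; treating it as convergent (homoplasy) costs fewer steps than any alternative tree.
III: derived state 'yes' in Lithinus, Ornithion, and Zygis only — synapomorphy for {Lithinus, Ornithion, Zygis}.
IV: derived state 'no' in Lithinus only — an autapomorphy, so it tells us nothing about relationships among taxa.
Only Lithinus and Zygis show the derived state 'yes' for V, supporting them as a clade.
Most parsimonious ingroup topology: ((((Zygis,Lithinus),Ornithion),Rhizops),Leptoinus).
The clade {Lithinus, Ornithion, Zygis} is supported by III: its derived state 'yes' occurs in exactly those taxa and in no other taxon (including the outgroup).

III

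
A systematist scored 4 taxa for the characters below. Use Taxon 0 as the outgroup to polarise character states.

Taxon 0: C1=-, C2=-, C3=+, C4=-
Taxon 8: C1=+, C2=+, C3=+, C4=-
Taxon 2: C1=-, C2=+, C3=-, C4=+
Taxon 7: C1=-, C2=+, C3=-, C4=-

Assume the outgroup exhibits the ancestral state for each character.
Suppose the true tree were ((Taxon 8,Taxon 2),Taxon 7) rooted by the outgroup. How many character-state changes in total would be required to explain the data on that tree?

Map each character onto ((Taxon 8,Taxon 2),Taxon 7) (rooted by Taxon 0) and count the minimum state changes it requires (Fitch parsimony):
C1: 1; C2: 1; C3: 2; C4: 1.
Total tree length = 5.

5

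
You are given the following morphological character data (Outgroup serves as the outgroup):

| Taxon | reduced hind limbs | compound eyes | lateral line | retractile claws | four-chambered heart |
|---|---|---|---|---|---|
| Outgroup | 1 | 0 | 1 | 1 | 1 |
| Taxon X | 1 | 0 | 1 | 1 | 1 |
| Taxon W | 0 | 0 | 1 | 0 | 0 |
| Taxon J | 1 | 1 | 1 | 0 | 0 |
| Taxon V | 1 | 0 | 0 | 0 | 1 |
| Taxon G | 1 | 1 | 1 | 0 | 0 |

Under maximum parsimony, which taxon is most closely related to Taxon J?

Taxon G

Character polarity is set by the outgroup: the derived state is whichever differs from the outgroup's state, so for reduced hind limbs, lateral line, retractile claws, four-chambered heart the derived state is '0', and for the remaining characters it is '1'.
reduced hind limbs: derived state '0' in Taxon W only — an autapomorphy, so it tells us nothing about relationships among taxa.
compound eyes: derived state '1' in Taxon G and Taxon J only — synapomorphy for {Taxon G, Taxon J}.
lateral line (derived state '0') is unique to Taxon V (autapomorphy; uninformative for grouping).
retractile claws: derived state '0' in Taxon G, Taxon J, Taxon V, and Taxon W only — synapomorphy for {Taxon G, Taxon J, Taxon V, Taxon W}.
four-chambered heart (derived state '0') is shared by Taxon G, Taxon J, and Taxon W — a synapomorphy uniting that clade.
Most parsimonious ingroup topology: (Taxon X,((Taxon W,(Taxon J,Taxon G)),Taxon V)).
Taxon J and Taxon G form a cherry on this tree, so they are sister taxa.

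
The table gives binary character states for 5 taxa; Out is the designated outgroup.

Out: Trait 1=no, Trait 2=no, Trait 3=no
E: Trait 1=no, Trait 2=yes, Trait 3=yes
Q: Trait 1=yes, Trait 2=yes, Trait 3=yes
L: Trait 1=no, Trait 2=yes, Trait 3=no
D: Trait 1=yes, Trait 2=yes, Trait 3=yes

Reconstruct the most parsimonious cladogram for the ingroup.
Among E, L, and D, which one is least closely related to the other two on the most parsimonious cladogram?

The outgroup has state 'no' for every character, so 'yes' is the derived state throughout.
Trait 1: derived state 'yes' in D and Q only — synapomorphy for {D, Q}.
All ingroup taxa share the derived state 'yes' for Trait 2; it defines the ingroup but does not resolve relationships within it.
Trait 3: derived state 'yes' in D, E, and Q only — synapomorphy for {D, E, Q}.
Most parsimonious ingroup topology: (((Q,D),E),L).
E and D share a more recent common ancestor with each other than either does with L, so L is the least closely related of the three.

L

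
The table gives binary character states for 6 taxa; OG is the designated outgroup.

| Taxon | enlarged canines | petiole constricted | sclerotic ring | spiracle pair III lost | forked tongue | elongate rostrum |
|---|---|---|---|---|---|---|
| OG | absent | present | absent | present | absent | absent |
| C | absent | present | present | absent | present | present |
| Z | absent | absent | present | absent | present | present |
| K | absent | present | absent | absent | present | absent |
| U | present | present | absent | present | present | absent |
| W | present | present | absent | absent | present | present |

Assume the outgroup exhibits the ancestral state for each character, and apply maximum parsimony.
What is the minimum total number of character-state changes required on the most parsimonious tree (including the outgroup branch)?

Character polarity is set by the outgroup: the derived state is whichever differs from the outgroup's state, so for petiole constricted, spiracle pair III lost the derived state is 'absent', and for the remaining characters it is 'present'.
enlarged canines groups U and W, which is incompatible with the clades supported by the remaining characters; treating it as convergent (homoplasy) costs fewer steps than any alternative tree.
petiole constricted: derived state 'absent' in Z only — an autapomorphy, so it tells us nothing about relationships among taxa.
Only C and Z show the derived state 'present' for sclerotic ring, supporting them as a clade.
Only C, K, W, and Z show the derived state 'absent' for spiracle pair III lost, supporting them as a clade.
forked tongue (derived state 'present') is shared by all ingroup taxa — unites the whole ingroup.
elongate rostrum (derived state 'present') is shared by C, W, and Z — a synapomorphy uniting that clade.
Most parsimonious ingroup topology: ((((C,Z),W),K),U).
Changes per character on this tree: enlarged canines: 2; petiole constricted: 1; sclerotic ring: 1; spiracle pair III lost: 1; forked tongue: 1; elongate rostrum: 1.
Total = 7.

7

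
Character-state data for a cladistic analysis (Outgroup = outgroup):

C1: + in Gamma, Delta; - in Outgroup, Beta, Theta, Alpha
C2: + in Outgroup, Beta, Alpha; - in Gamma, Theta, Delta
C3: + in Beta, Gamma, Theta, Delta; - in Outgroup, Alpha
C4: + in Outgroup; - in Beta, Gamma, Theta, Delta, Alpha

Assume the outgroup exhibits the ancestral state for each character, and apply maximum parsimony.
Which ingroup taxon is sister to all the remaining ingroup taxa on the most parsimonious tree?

Alpha

Character polarity is set by the outgroup: the derived state is whichever differs from the outgroup's state, so for C2, C4 the derived state is '-', and for the remaining characters it is '+'.
C1 (derived state '+') is shared by Delta and Gamma — a synapomorphy uniting that clade.
C2 (derived state '-') is shared by Delta, Gamma, and Theta — a synapomorphy uniting that clade.
C3: derived state '+' in Beta, Delta, Gamma, and Theta only — synapomorphy for {Beta, Delta, Gamma, Theta}.
All ingroup taxa share the derived state '-' for C4; it defines the ingroup but does not resolve relationships within it.
Most parsimonious ingroup topology: ((Beta,((Gamma,Delta),Theta)),Alpha).
Alpha is sister to the clade containing all other ingroup taxa, so it is the earliest-diverging (most basal) ingroup lineage.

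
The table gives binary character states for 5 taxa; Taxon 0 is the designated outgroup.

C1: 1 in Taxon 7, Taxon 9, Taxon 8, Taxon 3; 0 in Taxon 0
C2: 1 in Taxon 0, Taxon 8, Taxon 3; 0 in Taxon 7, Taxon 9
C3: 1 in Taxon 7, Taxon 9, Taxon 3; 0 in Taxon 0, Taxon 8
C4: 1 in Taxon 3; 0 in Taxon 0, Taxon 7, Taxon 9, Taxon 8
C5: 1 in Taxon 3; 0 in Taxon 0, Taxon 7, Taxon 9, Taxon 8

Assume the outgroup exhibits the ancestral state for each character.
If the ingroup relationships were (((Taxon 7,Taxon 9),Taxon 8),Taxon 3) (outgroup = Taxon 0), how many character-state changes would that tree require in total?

6

Map each character onto (((Taxon 7,Taxon 9),Taxon 8),Taxon 3) (rooted by Taxon 0) and count the minimum state changes it requires (Fitch parsimony):
C1: 1; C2: 1; C3: 2; C4: 1; C5: 1.
Total tree length = 6.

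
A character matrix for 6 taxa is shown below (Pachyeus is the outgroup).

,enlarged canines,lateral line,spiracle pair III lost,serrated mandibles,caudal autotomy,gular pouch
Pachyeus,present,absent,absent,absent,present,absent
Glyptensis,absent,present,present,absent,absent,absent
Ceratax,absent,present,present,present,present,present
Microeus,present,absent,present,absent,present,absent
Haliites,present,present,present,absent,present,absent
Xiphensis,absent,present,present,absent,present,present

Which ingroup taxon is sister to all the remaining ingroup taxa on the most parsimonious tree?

Character polarity is set by the outgroup: the derived state is whichever differs from the outgroup's state, so for enlarged canines, caudal autotomy the derived state is 'absent', and for the remaining characters it is 'present'.
enlarged canines: derived state 'absent' in Ceratax, Glyptensis, and Xiphensis only — synapomorphy for {Ceratax, Glyptensis, Xiphensis}.
lateral line (derived state 'present') is shared by Ceratax, Glyptensis, Haliites, and Xiphensis — a synapomorphy uniting that clade.
spiracle pair III lost (derived state 'present') is shared by all ingroup taxa — unites the whole ingroup.
serrated mandibles: derived state 'present' in Ceratax only — an autapomorphy, so it tells us nothing about relationships among taxa.
caudal autotomy: derived state 'absent' in Glyptensis only — an autapomorphy, so it tells us nothing about relationships among taxa.
Only Ceratax and Xiphensis show the derived state 'present' for gular pouch, supporting them as a clade.
Most parsimonious ingroup topology: (((Glyptensis,(Ceratax,Xiphensis)),Haliites),Microeus).
Microeus is sister to the clade containing all other ingroup taxa, so it is the earliest-diverging (most basal) ingroup lineage.

Microeus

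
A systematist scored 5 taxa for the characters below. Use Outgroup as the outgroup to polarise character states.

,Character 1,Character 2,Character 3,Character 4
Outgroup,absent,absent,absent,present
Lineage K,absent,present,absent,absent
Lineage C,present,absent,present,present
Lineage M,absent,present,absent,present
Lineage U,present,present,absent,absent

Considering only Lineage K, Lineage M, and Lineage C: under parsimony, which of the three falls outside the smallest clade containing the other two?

Character polarity is set by the outgroup: the derived state is whichever differs from the outgroup's state, so for Character 4 the derived state is 'absent', and for the remaining characters it is 'present'.
Character 1 groups Lineage C and Lineage U, which is incompatible with the clades supported by the remaining characters; treating it as convergent (homoplasy) costs fewer steps than any alternative tree.
Only Lineage K, Lineage M, and Lineage U show the derived state 'present' for Character 2, supporting them as a clade.
Character 3 (derived state 'present') is unique to Lineage C (autapomorphy; uninformative for grouping).
Character 4: derived state 'absent' in Lineage K and Lineage U only — synapomorphy for {Lineage K, Lineage U}.
Most parsimonious ingroup topology: (((Lineage K,Lineage U),Lineage M),Lineage C).
Lineage K and Lineage M share a more recent common ancestor with each other than either does with Lineage C, so Lineage C is the least closely related of the three.

Lineage C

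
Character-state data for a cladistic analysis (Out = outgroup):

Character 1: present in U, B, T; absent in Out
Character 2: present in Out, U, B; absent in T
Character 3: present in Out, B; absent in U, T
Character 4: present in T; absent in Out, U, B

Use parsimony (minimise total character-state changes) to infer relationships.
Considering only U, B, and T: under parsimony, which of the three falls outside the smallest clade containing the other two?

B

Character polarity is set by the outgroup: the derived state is whichever differs from the outgroup's state, so for Character 2, Character 3 the derived state is 'absent', and for the remaining characters it is 'present'.
All ingroup taxa share the derived state 'present' for Character 1; it defines the ingroup but does not resolve relationships within it.
Character 2 (derived state 'absent') is unique to T (autapomorphy; uninformative for grouping).
Character 3 (derived state 'absent') is shared by T and U — a synapomorphy uniting that clade.
Character 4: derived state 'present' in T only — an autapomorphy, so it tells us nothing about relationships among taxa.
Most parsimonious ingroup topology: ((U,T),B).
U and T share a more recent common ancestor with each other than either does with B, so B is the least closely related of the three.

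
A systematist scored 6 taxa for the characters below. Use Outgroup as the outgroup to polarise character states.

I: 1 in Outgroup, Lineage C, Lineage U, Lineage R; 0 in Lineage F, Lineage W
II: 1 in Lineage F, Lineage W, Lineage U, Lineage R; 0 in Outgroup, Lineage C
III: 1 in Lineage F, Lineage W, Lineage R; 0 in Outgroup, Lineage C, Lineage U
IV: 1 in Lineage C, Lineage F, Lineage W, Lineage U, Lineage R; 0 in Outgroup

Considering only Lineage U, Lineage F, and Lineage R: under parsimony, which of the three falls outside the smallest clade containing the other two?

Lineage U

Character polarity is set by the outgroup: the derived state is whichever differs from the outgroup's state, so for I the derived state is '0', and for the remaining characters it is '1'.
I (derived state '0') is shared by Lineage F and Lineage W — a synapomorphy uniting that clade.
II: derived state '1' in Lineage F, Lineage R, Lineage U, and Lineage W only — synapomorphy for {Lineage F, Lineage R, Lineage U, Lineage W}.
Only Lineage F, Lineage R, and Lineage W show the derived state '1' for III, supporting them as a clade.
All ingroup taxa share the derived state '1' for IV; it defines the ingroup but does not resolve relationships within it.
Most parsimonious ingroup topology: (Lineage C,(((Lineage F,Lineage W),Lineage R),Lineage U)).
Lineage F and Lineage R share a more recent common ancestor with each other than either does with Lineage U, so Lineage U is the least closely related of the three.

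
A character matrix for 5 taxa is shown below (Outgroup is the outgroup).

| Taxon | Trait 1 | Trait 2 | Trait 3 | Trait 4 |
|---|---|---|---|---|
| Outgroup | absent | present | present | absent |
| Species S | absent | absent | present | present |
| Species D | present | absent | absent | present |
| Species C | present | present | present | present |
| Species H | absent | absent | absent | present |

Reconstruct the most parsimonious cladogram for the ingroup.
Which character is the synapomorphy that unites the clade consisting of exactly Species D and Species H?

Trait 3

Character polarity is set by the outgroup: the derived state is whichever differs from the outgroup's state, so for Trait 2, Trait 3 the derived state is 'absent', and for the remaining characters it is 'present'.
Trait 1 groups Species C and Species D, which is incompatible with the clades supported by the remaining characters; treating it as convergent (homoplasy) costs fewer steps than any alternative tree.
Only Species D, Species H, and Species S show the derived state 'absent' for Trait 2, supporting them as a clade.
Only Species D and Species H show the derived state 'absent' for Trait 3, supporting them as a clade.
Trait 4 (derived state 'present') is shared by all ingroup taxa — unites the whole ingroup.
Most parsimonious ingroup topology: ((Species S,(Species D,Species H)),Species C).
The clade {Species D, Species H} is supported by Trait 3: its derived state 'absent' occurs in exactly those taxa and in no other taxon (including the outgroup).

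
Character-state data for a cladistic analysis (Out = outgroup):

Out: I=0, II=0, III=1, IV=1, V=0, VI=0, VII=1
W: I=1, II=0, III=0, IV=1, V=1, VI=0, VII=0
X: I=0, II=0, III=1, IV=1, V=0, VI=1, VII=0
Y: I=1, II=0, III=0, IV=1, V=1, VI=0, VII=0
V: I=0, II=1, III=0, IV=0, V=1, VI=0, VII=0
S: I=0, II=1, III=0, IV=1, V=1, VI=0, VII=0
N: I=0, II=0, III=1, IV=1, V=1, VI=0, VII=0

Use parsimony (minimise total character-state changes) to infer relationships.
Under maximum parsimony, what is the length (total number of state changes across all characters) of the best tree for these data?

Character polarity is set by the outgroup: the derived state is whichever differs from the outgroup's state, so for III, IV, VII the derived state is '0', and for the remaining characters it is '1'.
Only W and Y show the derived state '1' for I, supporting them as a clade.
Only S and V show the derived state '1' for II, supporting them as a clade.
Only S, V, W, and Y show the derived state '0' for III, supporting them as a clade.
IV (derived state '0') is unique to V (autapomorphy; uninformative for grouping).
V (derived state '1') is shared by N, S, V, W, and Y — a synapomorphy uniting that clade.
VI: derived state '1' in X only — an autapomorphy, so it tells us nothing about relationships among taxa.
VII (derived state '0') is shared by all ingroup taxa — unites the whole ingroup.
Most parsimonious ingroup topology: ((((W,Y),(V,S)),N),X).
Changes per character on this tree: I: 1; II: 1; III: 1; IV: 1; V: 1; VI: 1; VII: 1.
Total = 7.

7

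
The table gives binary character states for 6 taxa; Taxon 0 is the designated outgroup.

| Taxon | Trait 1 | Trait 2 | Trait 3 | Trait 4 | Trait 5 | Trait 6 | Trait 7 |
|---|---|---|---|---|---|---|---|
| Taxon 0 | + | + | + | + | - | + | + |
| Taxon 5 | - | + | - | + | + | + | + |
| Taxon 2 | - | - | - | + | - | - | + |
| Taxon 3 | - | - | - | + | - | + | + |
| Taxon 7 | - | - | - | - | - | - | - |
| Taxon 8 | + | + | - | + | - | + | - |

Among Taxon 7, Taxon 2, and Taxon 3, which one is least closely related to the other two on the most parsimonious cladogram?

Taxon 3

Character polarity is set by the outgroup: the derived state is whichever differs from the outgroup's state, so for Trait 1, Trait 2, Trait 3, Trait 4, Trait 6, Trait 7 the derived state is '-', and for the remaining characters it is '+'.
Only Taxon 2, Taxon 3, Taxon 5, and Taxon 7 show the derived state '-' for Trait 1, supporting them as a clade.
Trait 2 (derived state '-') is shared by Taxon 2, Taxon 3, and Taxon 7 — a synapomorphy uniting that clade.
Trait 3 (derived state '-') is shared by all ingroup taxa — unites the whole ingroup.
Trait 4 (derived state '-') is unique to Taxon 7 (autapomorphy; uninformative for grouping).
Trait 5: derived state '+' in Taxon 5 only — an autapomorphy, so it tells us nothing about relationships among taxa.
Trait 6 (derived state '-') is shared by Taxon 2 and Taxon 7 — a synapomorphy uniting that clade.
Trait 7 (state '-') occurs in Taxon 7 and Taxon 8 but conflicts with the nesting implied by the other characters — most parsimoniously interpreted as homoplasy.
Most parsimonious ingroup topology: ((Taxon 5,((Taxon 2,Taxon 7),Taxon 3)),Taxon 8).
Taxon 7 and Taxon 2 share a more recent common ancestor with each other than either does with Taxon 3, so Taxon 3 is the least closely related of the three.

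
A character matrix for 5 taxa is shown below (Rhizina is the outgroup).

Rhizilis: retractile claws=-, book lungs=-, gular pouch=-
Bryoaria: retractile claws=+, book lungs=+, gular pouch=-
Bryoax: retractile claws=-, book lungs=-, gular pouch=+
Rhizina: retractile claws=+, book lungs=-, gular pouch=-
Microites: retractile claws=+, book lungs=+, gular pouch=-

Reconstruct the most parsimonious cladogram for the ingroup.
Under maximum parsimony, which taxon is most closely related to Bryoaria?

Microites

Character polarity is set by the outgroup: the derived state is whichever differs from the outgroup's state, so for retractile claws the derived state is '-', and for the remaining characters it is '+'.
retractile claws (derived state '-') is shared by Bryoax and Rhizilis — a synapomorphy uniting that clade.
Only Bryoaria and Microites show the derived state '+' for book lungs, supporting them as a clade.
gular pouch (derived state '+') is unique to Bryoax (autapomorphy; uninformative for grouping).
Most parsimonious ingroup topology: ((Bryoaria,Microites),(Bryoax,Rhizilis)).
Bryoaria and Microites form a cherry on this tree, so they are sister taxa.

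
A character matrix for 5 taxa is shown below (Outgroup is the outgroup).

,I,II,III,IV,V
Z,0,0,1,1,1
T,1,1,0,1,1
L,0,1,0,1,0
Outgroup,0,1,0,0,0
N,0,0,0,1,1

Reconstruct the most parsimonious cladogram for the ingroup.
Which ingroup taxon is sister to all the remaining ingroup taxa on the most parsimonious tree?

L

Character polarity is set by the outgroup: the derived state is whichever differs from the outgroup's state, so for II the derived state is '0', and for the remaining characters it is '1'.
I: derived state '1' in T only — an autapomorphy, so it tells us nothing about relationships among taxa.
II (derived state '0') is shared by N and Z — a synapomorphy uniting that clade.
III: derived state '1' in Z only — an autapomorphy, so it tells us nothing about relationships among taxa.
IV (derived state '1') is shared by all ingroup taxa — unites the whole ingroup.
Only N, T, and Z show the derived state '1' for V, supporting them as a clade.
Most parsimonious ingroup topology: ((T,(N,Z)),L).
L is sister to the clade containing all other ingroup taxa, so it is the earliest-diverging (most basal) ingroup lineage.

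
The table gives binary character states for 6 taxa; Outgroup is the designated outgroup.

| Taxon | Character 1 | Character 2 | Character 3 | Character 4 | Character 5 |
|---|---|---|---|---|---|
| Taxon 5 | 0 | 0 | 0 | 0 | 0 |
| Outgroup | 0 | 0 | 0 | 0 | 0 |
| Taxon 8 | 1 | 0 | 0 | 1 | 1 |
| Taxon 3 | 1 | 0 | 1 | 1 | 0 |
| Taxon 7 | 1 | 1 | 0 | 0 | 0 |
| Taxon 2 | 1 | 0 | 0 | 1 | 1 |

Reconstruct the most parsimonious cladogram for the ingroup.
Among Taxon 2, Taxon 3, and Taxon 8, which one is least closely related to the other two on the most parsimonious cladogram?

Taxon 3

The outgroup has state '0' for every character, so '1' is the derived state throughout.
Only Taxon 2, Taxon 3, Taxon 7, and Taxon 8 show the derived state '1' for Character 1, supporting them as a clade.
Character 2: derived state '1' in Taxon 7 only — an autapomorphy, so it tells us nothing about relationships among taxa.
Character 3: derived state '1' in Taxon 3 only — an autapomorphy, so it tells us nothing about relationships among taxa.
Only Taxon 2, Taxon 3, and Taxon 8 show the derived state '1' for Character 4, supporting them as a clade.
Character 5: derived state '1' in Taxon 2 and Taxon 8 only — synapomorphy for {Taxon 2, Taxon 8}.
Most parsimonious ingroup topology: (((Taxon 3,(Taxon 2,Taxon 8)),Taxon 7),Taxon 5).
Taxon 2 and Taxon 8 share a more recent common ancestor with each other than either does with Taxon 3, so Taxon 3 is the least closely related of the three.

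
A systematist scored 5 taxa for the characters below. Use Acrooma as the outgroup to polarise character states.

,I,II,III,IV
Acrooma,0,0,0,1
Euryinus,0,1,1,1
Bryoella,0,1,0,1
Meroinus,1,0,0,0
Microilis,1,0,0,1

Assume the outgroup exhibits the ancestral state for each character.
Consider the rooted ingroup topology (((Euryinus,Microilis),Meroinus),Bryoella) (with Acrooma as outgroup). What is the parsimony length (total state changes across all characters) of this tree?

Map each character onto (((Euryinus,Microilis),Meroinus),Bryoella) (rooted by Acrooma) and count the minimum state changes it requires (Fitch parsimony):
I: 2; II: 2; III: 1; IV: 1.
Total tree length = 6.

6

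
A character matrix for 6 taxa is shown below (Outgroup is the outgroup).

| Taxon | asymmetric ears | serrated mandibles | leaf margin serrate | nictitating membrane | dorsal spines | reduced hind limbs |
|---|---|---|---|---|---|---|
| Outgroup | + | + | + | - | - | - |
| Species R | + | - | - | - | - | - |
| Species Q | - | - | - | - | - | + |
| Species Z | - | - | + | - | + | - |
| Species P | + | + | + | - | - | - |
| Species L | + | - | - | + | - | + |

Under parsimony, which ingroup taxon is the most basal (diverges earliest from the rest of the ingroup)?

Species P

Character polarity is set by the outgroup: the derived state is whichever differs from the outgroup's state, so for asymmetric ears, serrated mandibles, leaf margin serrate the derived state is '-', and for the remaining characters it is '+'.
asymmetric ears (state '-') occurs in Species Q and Species Z but conflicts with the nesting implied by the other characters — most parsimoniously interpreted as homoplasy.
Only Species L, Species Q, Species R, and Species Z show the derived state '-' for serrated mandibles, supporting them as a clade.
leaf margin serrate: derived state '-' in Species L, Species Q, and Species R only — synapomorphy for {Species L, Species Q, Species R}.
nictitating membrane: derived state '+' in Species L only — an autapomorphy, so it tells us nothing about relationships among taxa.
dorsal spines: derived state '+' in Species Z only — an autapomorphy, so it tells us nothing about relationships among taxa.
reduced hind limbs (derived state '+') is shared by Species L and Species Q — a synapomorphy uniting that clade.
Most parsimonious ingroup topology: (((Species R,(Species Q,Species L)),Species Z),Species P).
Species P is sister to the clade containing all other ingroup taxa, so it is the earliest-diverging (most basal) ingroup lineage.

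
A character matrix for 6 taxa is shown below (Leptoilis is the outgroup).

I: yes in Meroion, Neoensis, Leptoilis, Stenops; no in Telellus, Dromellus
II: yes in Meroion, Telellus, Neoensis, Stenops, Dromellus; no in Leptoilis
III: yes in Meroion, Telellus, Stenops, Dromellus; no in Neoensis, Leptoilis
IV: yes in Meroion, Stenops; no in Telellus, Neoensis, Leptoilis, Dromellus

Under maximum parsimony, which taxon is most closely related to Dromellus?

Character polarity is set by the outgroup: the derived state is whichever differs from the outgroup's state, so for I the derived state is 'no', and for the remaining characters it is 'yes'.
Only Dromellus and Telellus show the derived state 'no' for I, supporting them as a clade.
All ingroup taxa share the derived state 'yes' for II; it defines the ingroup but does not resolve relationships within it.
III (derived state 'yes') is shared by Dromellus, Meroion, Stenops, and Telellus — a synapomorphy uniting that clade.
IV (derived state 'yes') is shared by Meroion and Stenops — a synapomorphy uniting that clade.
Most parsimonious ingroup topology: (Neoensis,((Stenops,Meroion),(Telellus,Dromellus))).
Dromellus and Telellus form a cherry on this tree, so they are sister taxa.

Telellus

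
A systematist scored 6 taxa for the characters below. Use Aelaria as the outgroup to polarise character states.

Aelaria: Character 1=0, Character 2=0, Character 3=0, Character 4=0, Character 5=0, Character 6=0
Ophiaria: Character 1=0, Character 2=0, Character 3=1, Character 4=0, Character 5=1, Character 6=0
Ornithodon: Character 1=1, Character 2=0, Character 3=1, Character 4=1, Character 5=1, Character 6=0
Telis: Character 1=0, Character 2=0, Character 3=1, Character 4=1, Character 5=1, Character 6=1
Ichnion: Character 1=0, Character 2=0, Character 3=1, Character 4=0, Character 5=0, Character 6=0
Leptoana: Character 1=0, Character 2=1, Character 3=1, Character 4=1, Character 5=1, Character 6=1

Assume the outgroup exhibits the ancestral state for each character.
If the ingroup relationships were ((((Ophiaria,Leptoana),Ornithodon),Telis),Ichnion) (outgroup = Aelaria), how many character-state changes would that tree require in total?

Map each character onto ((((Ophiaria,Leptoana),Ornithodon),Telis),Ichnion) (rooted by Aelaria) and count the minimum state changes it requires (Fitch parsimony):
Character 1: 1; Character 2: 1; Character 3: 1; Character 4: 2; Character 5: 1; Character 6: 2.
Total tree length = 8.

8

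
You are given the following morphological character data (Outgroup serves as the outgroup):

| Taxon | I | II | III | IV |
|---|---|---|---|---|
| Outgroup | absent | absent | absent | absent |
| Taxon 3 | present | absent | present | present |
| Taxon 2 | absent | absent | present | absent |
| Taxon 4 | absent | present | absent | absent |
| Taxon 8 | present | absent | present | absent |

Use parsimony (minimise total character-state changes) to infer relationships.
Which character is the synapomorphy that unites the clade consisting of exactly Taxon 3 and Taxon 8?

The outgroup has state 'absent' for every character, so 'present' is the derived state throughout.
I (derived state 'present') is shared by Taxon 3 and Taxon 8 — a synapomorphy uniting that clade.
II: derived state 'present' in Taxon 4 only — an autapomorphy, so it tells us nothing about relationships among taxa.
III (derived state 'present') is shared by Taxon 2, Taxon 3, and Taxon 8 — a synapomorphy uniting that clade.
IV (derived state 'present') is unique to Taxon 3 (autapomorphy; uninformative for grouping).
Most parsimonious ingroup topology: (((Taxon 3,Taxon 8),Taxon 2),Taxon 4).
The clade {Taxon 3, Taxon 8} is supported by I: its derived state 'present' occurs in exactly those taxa and in no other taxon (including the outgroup).

I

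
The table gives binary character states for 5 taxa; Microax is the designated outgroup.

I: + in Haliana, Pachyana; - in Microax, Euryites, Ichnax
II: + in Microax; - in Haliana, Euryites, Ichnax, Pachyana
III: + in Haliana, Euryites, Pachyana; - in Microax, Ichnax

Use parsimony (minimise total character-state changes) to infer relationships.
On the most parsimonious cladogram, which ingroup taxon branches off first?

Character polarity is set by the outgroup: the derived state is whichever differs from the outgroup's state, so for II the derived state is '-', and for the remaining characters it is '+'.
I (derived state '+') is shared by Haliana and Pachyana — a synapomorphy uniting that clade.
II (derived state '-') is shared by all ingroup taxa — unites the whole ingroup.
III (derived state '+') is shared by Euryites, Haliana, and Pachyana — a synapomorphy uniting that clade.
Most parsimonious ingroup topology: (((Haliana,Pachyana),Euryites),Ichnax).
Ichnax is sister to the clade containing all other ingroup taxa, so it is the earliest-diverging (most basal) ingroup lineage.

Ichnax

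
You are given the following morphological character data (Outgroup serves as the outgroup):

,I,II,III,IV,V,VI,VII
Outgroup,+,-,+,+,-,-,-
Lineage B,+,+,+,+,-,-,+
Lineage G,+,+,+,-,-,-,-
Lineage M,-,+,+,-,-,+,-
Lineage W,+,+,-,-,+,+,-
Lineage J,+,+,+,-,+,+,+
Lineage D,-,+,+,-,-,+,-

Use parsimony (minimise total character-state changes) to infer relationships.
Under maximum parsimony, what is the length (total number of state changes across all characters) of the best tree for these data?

Character polarity is set by the outgroup: the derived state is whichever differs from the outgroup's state, so for I, III, IV the derived state is '-', and for the remaining characters it is '+'.
I: derived state '-' in Lineage D and Lineage M only — synapomorphy for {Lineage D, Lineage M}.
All ingroup taxa share the derived state '+' for II; it defines the ingroup but does not resolve relationships within it.
III: derived state '-' in Lineage W only — an autapomorphy, so it tells us nothing about relationships among taxa.
IV: derived state '-' in Lineage D, Lineage G, Lineage J, Lineage M, and Lineage W only — synapomorphy for {Lineage D, Lineage G, Lineage J, Lineage M, Lineage W}.
V (derived state '+') is shared by Lineage J and Lineage W — a synapomorphy uniting that clade.
VI: derived state '+' in Lineage D, Lineage J, Lineage M, and Lineage W only — synapomorphy for {Lineage D, Lineage J, Lineage M, Lineage W}.
VII groups Lineage B and Lineage J, which is incompatible with the clades supported by the remaining characters; treating it as convergent (homoplasy) costs fewer steps than any alternative tree.
Most parsimonious ingroup topology: (Lineage B,(Lineage G,((Lineage M,Lineage D),(Lineage W,Lineage J)))).
Changes per character on this tree: I: 1; II: 1; III: 1; IV: 1; V: 1; VI: 1; VII: 2.
Total = 8.

8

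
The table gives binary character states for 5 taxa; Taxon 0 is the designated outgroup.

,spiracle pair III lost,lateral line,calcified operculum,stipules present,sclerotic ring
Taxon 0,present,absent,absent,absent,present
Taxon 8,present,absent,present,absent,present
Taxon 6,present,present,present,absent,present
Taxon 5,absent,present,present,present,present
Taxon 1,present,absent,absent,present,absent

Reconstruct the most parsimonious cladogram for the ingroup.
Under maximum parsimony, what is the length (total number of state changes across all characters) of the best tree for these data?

Character polarity is set by the outgroup: the derived state is whichever differs from the outgroup's state, so for spiracle pair III lost, sclerotic ring the derived state is 'absent', and for the remaining characters it is 'present'.
spiracle pair III lost: derived state 'absent' in Taxon 5 only — an autapomorphy, so it tells us nothing about relationships among taxa.
Only Taxon 5 and Taxon 6 show the derived state 'present' for lateral line, supporting them as a clade.
calcified operculum: derived state 'present' in Taxon 5, Taxon 6, and Taxon 8 only — synapomorphy for {Taxon 5, Taxon 6, Taxon 8}.
stipules present (state 'present') occurs in Taxon 1 and Taxon 5 but conflicts with the nesting implied by the other characters — most parsimoniously interpreted as homoplasy.
sclerotic ring (derived state 'absent') is unique to Taxon 1 (autapomorphy; uninformative for grouping).
Most parsimonious ingroup topology: ((Taxon 8,(Taxon 6,Taxon 5)),Taxon 1).
Changes per character on this tree: spiracle pair III lost: 1; lateral line: 1; calcified operculum: 1; stipules present: 2; sclerotic ring: 1.
Total = 6.

6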